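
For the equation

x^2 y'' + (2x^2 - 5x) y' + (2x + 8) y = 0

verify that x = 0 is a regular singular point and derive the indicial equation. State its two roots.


Divide by x^2 to reach normal form y'' + P_1(x) y' + P_2(x) y = 0 with P_1(x) = 2 - 5/x and P_2(x) = 2/x + 8/x^2.
x = 0 is a singular point because the y'-coefficient 2 - 5/x has a pole at x = 0 and the y-coefficient 2/x + 8/x^2 has a pole at x = 0.
It is a regular singular point because x P_1(x) = p(x) = 2x - 5 and x^2 P_2(x) = q(x) = 2x + 8 are polynomials, hence analytic at x = 0.
p(0) = -5,  q(0) = 8.
Indicial equation: r(r-1) + p(0) r + q(0) = 0, i.e. r^2 + (p(0) - 1) r + q(0) = 0, i.e. r^2 - 6 r + 8 = 0.
Discriminant: (-6)^2 - 4(8) = 4, so r = (6 ± 2)/2.
Solving: r_1 = 4, r_2 = 2.

indicial: r^2 - 6 r + 8 = 0; roots r_1 = 4, r_2 = 2


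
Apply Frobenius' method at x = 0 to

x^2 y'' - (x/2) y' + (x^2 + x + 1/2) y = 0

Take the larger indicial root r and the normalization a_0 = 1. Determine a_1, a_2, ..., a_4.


Write in Frobenius form y'' + (p(x)/x) y' + (q(x)/x^2) y = 0:
  p(x) = -1/2,  q(x) = x^2 + x + 1/2.
Indicial equation: r(r-1) + (-1/2) r + (1/2) = 0 -> roots r_1 = 1, r_2 = 1/2.
Take r = r_1 = 1. Let y(x) = x^r sum_{n>=0} a_n x^n with a_0 = 1.
Substitute y = x^r sum a_n x^n and match x^{r+n}. The recurrence is
  D(n) a_n + 1 a_{n-1} + 1 a_{n-2} = 0,  where D(n) = (r+n)(r+n-1) + (-1/2)(r+n) + (1/2).
  a_n = [-1 a_{n-1} - 1 a_{n-2}] / D(n).
Since the indicial polynomial factors as (r - r_1)(r - r_2), D(n) = (r_1 + n - r_1)(r_1 + n - r_2) = n(n + 1/2).
Evaluating step by step (a_0 = 1):
  n = 1: D(1) = 1(1 + 1/2) = 3/2; numerator = -1(1) = -1; a_1 = (-1)/(3/2) = -2/3
  n = 2: D(2) = 2(2 + 1/2) = 5; numerator = -1(-2/3) - 1(1) = -1/3; a_2 = (-1/3)/(5) = -1/15
  n = 3: D(3) = 3(3 + 1/2) = 21/2; numerator = -1(-1/15) - 1(-2/3) = 11/15; a_3 = (11/15)/(21/2) = 22/315
  n = 4: D(4) = 4(4 + 1/2) = 18; numerator = -1(22/315) - 1(-1/15) = -1/315; a_4 = (-1/315)/(18) = -1/5670

r = 1; a_0 = 1; a_1 = -2/3; a_2 = -1/15; a_3 = 22/315; a_4 = -1/5670


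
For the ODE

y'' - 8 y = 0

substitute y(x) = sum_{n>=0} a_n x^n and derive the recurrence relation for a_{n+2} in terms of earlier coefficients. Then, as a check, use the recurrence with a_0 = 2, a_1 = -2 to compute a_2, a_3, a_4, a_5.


Substitute y = sum_n a_n x^n into y'' + (const) y = 0.
y''(x) = sum_{n>=0} (n+2)(n+1) a_{n+2} x^n.
The ODE becomes sum_n [(n+2)(n+1) a_{n+2} - 8 a_n] x^n = 0.
Setting each coefficient to zero gives the recurrence:
  (n+2)(n+1) a_{n+2} - 8 a_n = 0,
  a_{n+2} = 8 / ((n+1)(n+2)) a_n.

Check with a_0 = 2, a_1 = -2 (apply the recurrence for n = 0, 1, 2, 3): a_0 = 2, a_1 = -2, a_2 = 8, a_3 = -8/3, a_4 = 16/3, a_5 = -16/15.

a_{n+2} = 8/((n+1)(n+2)) * a_n; check: a_0 = 2, a_1 = -2, a_2 = 8, a_3 = -8/3, a_4 = 16/3, a_5 = -16/15


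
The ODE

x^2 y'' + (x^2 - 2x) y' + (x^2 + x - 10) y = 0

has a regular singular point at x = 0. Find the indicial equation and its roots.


Divide by x^2 to reach normal form y'' + P_1(x) y' + P_2(x) y = 0 with P_1(x) = 1 - 2/x and P_2(x) = 1 + 1/x - 10/x^2.
x = 0 is a singular point because the y'-coefficient 1 - 2/x has a pole at x = 0 and the y-coefficient 1 + 1/x - 10/x^2 has a pole at x = 0.
It is a regular singular point because x P_1(x) = p(x) = x - 2 and x^2 P_2(x) = q(x) = x^2 + x - 10 are polynomials, hence analytic at x = 0.
p(0) = -2,  q(0) = -10.
Indicial equation: r(r-1) + p(0) r + q(0) = 0, i.e. r^2 + (p(0) - 1) r + q(0) = 0, i.e. r^2 - 3 r - 10 = 0.
Discriminant: (-3)^2 - 4(-10) = 49, so r = (3 ± 7)/2.
Solving: r_1 = 5, r_2 = -2.

indicial: r^2 - 3 r - 10 = 0; roots r_1 = 5, r_2 = -2


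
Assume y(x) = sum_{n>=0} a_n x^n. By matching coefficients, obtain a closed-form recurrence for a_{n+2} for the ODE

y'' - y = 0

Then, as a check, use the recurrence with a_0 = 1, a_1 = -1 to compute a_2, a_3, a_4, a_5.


Substitute y = sum_n a_n x^n into y'' + (const) y = 0.
y''(x) = sum_{n>=0} (n+2)(n+1) a_{n+2} x^n.
The ODE becomes sum_n [(n+2)(n+1) a_{n+2} - 1 a_n] x^n = 0.
Setting each coefficient to zero gives the recurrence:
  (n+2)(n+1) a_{n+2} - 1 a_n = 0,
  a_{n+2} = 1 / ((n+1)(n+2)) a_n.

Check with a_0 = 1, a_1 = -1 (apply the recurrence for n = 0, 1, 2, 3): a_0 = 1, a_1 = -1, a_2 = 1/2, a_3 = -1/6, a_4 = 1/24, a_5 = -1/120.

a_{n+2} = 1/((n+1)(n+2)) * a_n; check: a_0 = 1, a_1 = -1, a_2 = 1/2, a_3 = -1/6, a_4 = 1/24, a_5 = -1/120


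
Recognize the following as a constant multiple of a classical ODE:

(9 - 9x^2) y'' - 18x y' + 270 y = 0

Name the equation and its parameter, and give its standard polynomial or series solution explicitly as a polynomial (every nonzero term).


All three coefficients share the factor 9; dividing through by 9 gives  (1 - x^2) y'' - 2x y' + 30 y = 0.
This matches the Legendre equation (1 - x^2) y'' - 2x y' + n(n+1) y = 0 (note the -2x y' term) with n(n+1) = 30, so n = 5; the polynomial solution is P_5(x).
With y = sum_k a_k x^k, matching x^k gives (k+2)(k+1) a_{k+2} = [k(k+1) - n(n+1)] a_k = (k - 5)(k + 6) a_k. The right side vanishes at k = 5, so the series with the parity of 5 terminates at degree 5.
Standard normalization (P_n(1) = 1): leading coefficient (2n)!/(2^n (n!)^2) = 3628800/(32*14400) = 63/8, so a_5 = 63/8. Work downward with a_k = (k+1)(k+2) a_{k+2} / ((k - 5)(k + 6)):
  a_3 = (4)(5)(63/8) / ((3 - 5)(3 + 6)) = (315/2)/(-18) = -35/4
  a_1 = (2)(3)(-35/4) / ((1 - 5)(1 + 6)) = (-105/2)/(-28) = 15/8
Hence P_5(x) = 63 x^5/8 - 35 x^3/4 + 15 x/8.

P_5(x); series = 63 x^5/8 - 35 x^3/4 + 15 x/8


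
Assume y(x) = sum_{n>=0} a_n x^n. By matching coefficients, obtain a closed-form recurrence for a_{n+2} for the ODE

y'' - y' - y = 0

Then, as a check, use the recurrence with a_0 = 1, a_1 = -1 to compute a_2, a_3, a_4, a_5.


Substitute y = sum_n a_n x^n.
y''(x) has coefficient (n+2)(n+1) a_{n+2} at x^n;
-y'(x) has coefficient -(n+1) a_{n+1} at x^n;
-y(x) has coefficient -1 a_n at x^n.
Matching x^n: (n+2)(n+1) a_{n+2} - (n+1) a_{n+1} - 1 a_n = 0.
Thus a_{n+2} = [(n+1) a_{n+1} + 1 a_n] / ((n+1)(n+2)).

Check with a_0 = 1, a_1 = -1 (apply the recurrence for n = 0, 1, 2, 3): a_0 = 1, a_1 = -1, a_2 = 0, a_3 = -1/6, a_4 = -1/24, a_5 = -1/60.

a_(n+2) = [(n+1) a_(n+1) + 1 a_n] / ((n+1)(n+2)); check: a_0 = 1, a_1 = -1, a_2 = 0, a_3 = -1/6, a_4 = -1/24, a_5 = -1/60


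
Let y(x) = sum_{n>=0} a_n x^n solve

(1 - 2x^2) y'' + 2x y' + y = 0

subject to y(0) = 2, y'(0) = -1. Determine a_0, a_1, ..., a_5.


Ansatz: y(x) = sum_{n>=0} a_n x^n, so y'(x) = sum_{n>=1} n a_n x^(n-1) and y''(x) = sum_{n>=2} n(n-1) a_n x^(n-2).
Substitute into P(x) y'' + Q(x) y' + R(x) y = 0 with P(x) = 1 - 2x^2, Q(x) = 2x, R(x) = 1, and match powers of x.
Initial conditions: a_0 = 2, a_1 = -1.
Setting the coefficient of each power of x to zero and solving order by order (substituting the coefficients already found):
  x^0: 2 a_2 + a_0 = 0  ->  2 a_2 = -a_0 = -2  ->  a_2 = -1
  x^1: 6 a_3 + 3 a_1 = 0  ->  6 a_3 = -3 a_1 = 3  ->  a_3 = 1/2
  x^2: 12 a_4 + a_2 = 0  ->  12 a_4 = -a_2 = 1  ->  a_4 = 1/12
  x^3: 20 a_5 - 5 a_3 = 0  ->  20 a_5 = 5 a_3 = 5/2  ->  a_5 = 1/8
Truncated series: y(x) = 2 - x - x^2 + (1/2) x^3 + (1/12) x^4 + (1/8) x^5 + O(x^6).

a_0 = 2; a_1 = -1; a_2 = -1; a_3 = 1/2; a_4 = 1/12; a_5 = 1/8


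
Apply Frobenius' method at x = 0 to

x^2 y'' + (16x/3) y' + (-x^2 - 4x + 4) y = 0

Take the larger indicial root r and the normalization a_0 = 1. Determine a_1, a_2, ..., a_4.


Write in Frobenius form y'' + (p(x)/x) y' + (q(x)/x^2) y = 0:
  p(x) = 16/3,  q(x) = -x^2 - 4x + 4.
Indicial equation: r(r-1) + (16/3) r + (4) = 0 -> roots r_1 = -4/3, r_2 = -3.
Take r = r_1 = -4/3. Let y(x) = x^r sum_{n>=0} a_n x^n with a_0 = 1.
Substitute y = x^r sum a_n x^n and match x^{r+n}. The recurrence is
  D(n) a_n - 4 a_{n-1} - 1 a_{n-2} = 0,  where D(n) = (r+n)(r+n-1) + (16/3)(r+n) + (4).
  a_n = [4 a_{n-1} + 1 a_{n-2}] / D(n).
Since the indicial polynomial factors as (r - r_1)(r - r_2), D(n) = (r_1 + n - r_1)(r_1 + n - r_2) = n(n + 5/3).
Evaluating step by step (a_0 = 1):
  n = 1: D(1) = 1(1 + 5/3) = 8/3; numerator = 4(1) = 4; a_1 = (4)/(8/3) = 3/2
  n = 2: D(2) = 2(2 + 5/3) = 22/3; numerator = 4(3/2) + 1(1) = 7; a_2 = (7)/(22/3) = 21/22
  n = 3: D(3) = 3(3 + 5/3) = 14; numerator = 4(21/22) + 1(3/2) = 117/22; a_3 = (117/22)/(14) = 117/308
  n = 4: D(4) = 4(4 + 5/3) = 68/3; numerator = 4(117/308) + 1(21/22) = 381/154; a_4 = (381/154)/(68/3) = 1143/10472

r = -4/3; a_0 = 1; a_1 = 3/2; a_2 = 21/22; a_3 = 117/308; a_4 = 1143/10472


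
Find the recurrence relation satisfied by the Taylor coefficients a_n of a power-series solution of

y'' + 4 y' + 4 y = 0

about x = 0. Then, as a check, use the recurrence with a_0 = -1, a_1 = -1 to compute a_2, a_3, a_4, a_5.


Substitute y = sum_n a_n x^n.
y''(x) has coefficient (n+2)(n+1) a_{n+2} at x^n;
4 y'(x) has coefficient 4 (n+1) a_{n+1} at x^n;
4 y(x) has coefficient 4 a_n at x^n.
Matching x^n: (n+2)(n+1) a_{n+2} + 4 (n+1) a_{n+1} + 4 a_n = 0.
Thus a_{n+2} = [-4 (n+1) a_{n+1} - 4 a_n] / ((n+1)(n+2)).

Check with a_0 = -1, a_1 = -1 (apply the recurrence for n = 0, 1, 2, 3): a_0 = -1, a_1 = -1, a_2 = 4, a_3 = -14/3, a_4 = 10/3, a_5 = -26/15.

a_(n+2) = [-4 (n+1) a_(n+1) - 4 a_n] / ((n+1)(n+2)); check: a_0 = -1, a_1 = -1, a_2 = 4, a_3 = -14/3, a_4 = 10/3, a_5 = -26/15


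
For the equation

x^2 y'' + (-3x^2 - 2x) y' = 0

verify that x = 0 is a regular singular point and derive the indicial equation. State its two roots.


Divide by x^2 to reach normal form y'' + P_1(x) y' + P_2(x) y = 0 with P_1(x) = -3 - 2/x and P_2(x) = 0.
x = 0 is a singular point because the y'-coefficient -3 - 2/x has a pole at x = 0.
It is a regular singular point because x P_1(x) = p(x) = -3x - 2 and x^2 P_2(x) = q(x) = 0 are polynomials, hence analytic at x = 0.
p(0) = -2,  q(0) = 0.
Indicial equation: r(r-1) + p(0) r + q(0) = 0, i.e. r^2 + (p(0) - 1) r + q(0) = 0, i.e. r^2 - 3 r = 0.
Discriminant: (-3)^2 - 4(0) = 9, so r = (3 ± 3)/2.
Solving: r_1 = 3, r_2 = 0.

indicial: r^2 - 3 r = 0; roots r_1 = 3, r_2 = 0


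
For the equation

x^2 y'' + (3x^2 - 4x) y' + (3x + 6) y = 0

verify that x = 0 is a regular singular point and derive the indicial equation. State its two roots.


Divide by x^2 to reach normal form y'' + P_1(x) y' + P_2(x) y = 0 with P_1(x) = 3 - 4/x and P_2(x) = 3/x + 6/x^2.
x = 0 is a singular point because the y'-coefficient 3 - 4/x has a pole at x = 0 and the y-coefficient 3/x + 6/x^2 has a pole at x = 0.
It is a regular singular point because x P_1(x) = p(x) = 3x - 4 and x^2 P_2(x) = q(x) = 3x + 6 are polynomials, hence analytic at x = 0.
p(0) = -4,  q(0) = 6.
Indicial equation: r(r-1) + p(0) r + q(0) = 0, i.e. r^2 + (p(0) - 1) r + q(0) = 0, i.e. r^2 - 5 r + 6 = 0.
Discriminant: (-5)^2 - 4(6) = 1, so r = (5 ± 1)/2.
Solving: r_1 = 3, r_2 = 2.

indicial: r^2 - 5 r + 6 = 0; roots r_1 = 3, r_2 = 2


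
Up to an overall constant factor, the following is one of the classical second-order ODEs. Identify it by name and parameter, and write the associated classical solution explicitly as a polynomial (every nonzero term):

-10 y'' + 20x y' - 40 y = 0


All three coefficients share the factor -10; dividing through by -10 gives  y'' - 2x y' + 4 y = 0.
This matches the Hermite equation y'' - 2x y' + 2n y = 0 with 2n = 4, so n = 2; the polynomial solution is H_2(x).
With y = sum_k a_k x^k, matching x^k gives (k+2)(k+1) a_{k+2} = 2(k - n) a_k = 2(k - 2) a_k. The right side vanishes at k = 2, so the series with the parity of 2 terminates at degree 2.
Standard normalization: leading coefficient of H_n is 2^n, so a_2 = 2^2 = 4. Work downward with a_k = (k+1)(k+2) a_{k+2} / (2(k - n)):
  a_0 = (1)(2)(4) / (2(0 - 2)) = 8/(-4) = -2
Hence H_2(x) = 4 x^2 - 2.

H_2(x); series = 4 x^2 - 2


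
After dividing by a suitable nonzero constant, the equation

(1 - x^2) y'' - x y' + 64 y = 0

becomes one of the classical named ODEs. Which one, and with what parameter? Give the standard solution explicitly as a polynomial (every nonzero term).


The equation is already in a standard form:  (1 - x^2) y'' - x y' + 64 y = 0.
This matches the Chebyshev equation (1 - x^2) y'' - x y' + n^2 y = 0 (note the -x y' term, not -2x y') with n^2 = 64, so n = 8; the polynomial solution is T_8(x).
With y = sum_k a_k x^k, matching x^k gives (k+2)(k+1) a_{k+2} = (k^2 - n^2) a_k = (k - 8)(k + 8) a_k. The right side vanishes at k = 8, so the series with the parity of 8 terminates at degree 8.
Standard normalization: leading coefficient of T_n is 2^(n-1), so a_8 = 2^7 = 128. Work downward with a_k = (k+1)(k+2) a_{k+2} / ((k - 8)(k + 8)):
  a_6 = (7)(8)(128) / ((6 - 8)(6 + 8)) = 7168/(-28) = -256
  a_4 = (5)(6)(-256) / ((4 - 8)(4 + 8)) = -7680/(-48) = 160
  a_2 = (3)(4)(160) / ((2 - 8)(2 + 8)) = 1920/(-60) = -32
  a_0 = (1)(2)(-32) / ((0 - 8)(0 + 8)) = -64/(-64) = 1
Hence T_8(x) = 128 x^8 - 256 x^6 + 160 x^4 - 32 x^2 + 1.

T_8(x); series = 128 x^8 - 256 x^6 + 160 x^4 - 32 x^2 + 1


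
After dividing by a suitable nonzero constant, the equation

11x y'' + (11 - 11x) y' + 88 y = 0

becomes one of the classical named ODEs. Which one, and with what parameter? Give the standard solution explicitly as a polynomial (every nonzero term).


All three coefficients share the factor 11; dividing through by 11 gives  x y'' + (1 - x) y' + 8 y = 0.
This matches the Laguerre equation x y'' + (1 - x) y' + n y = 0 with n = 8; the polynomial solution is L_8(x).
With y = sum_k a_k x^k, matching x^k gives (k+1)k a_{k+1} + (k+1) a_{k+1} - k a_k + n a_k = 0, i.e. (k+1)^2 a_{k+1} = (k - n) a_k = (k - 8) a_k. The right side vanishes at k = 8, so the series terminates at degree 8.
Standard normalization L_n(0) = 1 gives a_0 = 1. Work upward with a_{k+1} = (k - 8) a_k / (k+1)^2:
  a_1 = (0 - 8)(1) / 1^2 = -8/1 = -8
  a_2 = (1 - 8)(-8) / 2^2 = 56/4 = 14
  a_3 = (2 - 8)(14) / 3^2 = -84/9 = -28/3
  a_4 = (3 - 8)(-28/3) / 4^2 = (140/3)/16 = 35/12
  a_5 = (4 - 8)(35/12) / 5^2 = (-35/3)/25 = -7/15
  a_6 = (5 - 8)(-7/15) / 6^2 = (7/5)/36 = 7/180
  a_7 = (6 - 8)(7/180) / 7^2 = (-7/90)/49 = -1/630
  a_8 = (7 - 8)(-1/630) / 8^2 = (1/630)/64 = 1/40320
Hence L_8(x) = x^8/40320 - x^7/630 + 7 x^6/180 - 7 x^5/15 + 35 x^4/12 - 28 x^3/3 + 14 x^2 - 8 x + 1.

L_8(x); series = x^8/40320 - x^7/630 + 7 x^6/180 - 7 x^5/15 + 35 x^4/12 - 28 x^3/3 + 14 x^2 - 8 x + 1


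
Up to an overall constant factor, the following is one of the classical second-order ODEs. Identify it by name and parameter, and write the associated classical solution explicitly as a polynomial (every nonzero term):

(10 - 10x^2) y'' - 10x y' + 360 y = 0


All three coefficients share the factor 10; dividing through by 10 gives  (1 - x^2) y'' - x y' + 36 y = 0.
This matches the Chebyshev equation (1 - x^2) y'' - x y' + n^2 y = 0 (note the -x y' term, not -2x y') with n^2 = 36, so n = 6; the polynomial solution is T_6(x).
With y = sum_k a_k x^k, matching x^k gives (k+2)(k+1) a_{k+2} = (k^2 - n^2) a_k = (k - 6)(k + 6) a_k. The right side vanishes at k = 6, so the series with the parity of 6 terminates at degree 6.
Standard normalization: leading coefficient of T_n is 2^(n-1), so a_6 = 2^5 = 32. Work downward with a_k = (k+1)(k+2) a_{k+2} / ((k - 6)(k + 6)):
  a_4 = (5)(6)(32) / ((4 - 6)(4 + 6)) = 960/(-20) = -48
  a_2 = (3)(4)(-48) / ((2 - 6)(2 + 6)) = -576/(-32) = 18
  a_0 = (1)(2)(18) / ((0 - 6)(0 + 6)) = 36/(-36) = -1
Hence T_6(x) = 32 x^6 - 48 x^4 + 18 x^2 - 1.

T_6(x); series = 32 x^6 - 48 x^4 + 18 x^2 - 1


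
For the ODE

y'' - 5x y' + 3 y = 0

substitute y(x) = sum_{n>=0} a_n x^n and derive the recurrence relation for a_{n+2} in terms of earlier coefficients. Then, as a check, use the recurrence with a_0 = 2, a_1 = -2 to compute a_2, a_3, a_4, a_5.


Substitute y = sum_n a_n x^n.
y''(x) has coefficient (n+2)(n+1) a_{n+2} at x^n;
-5 x y'(x) has coefficient -5 n a_n at x^n (shift);
3 y(x) has coefficient 3 a_n at x^n.
Matching x^n: (n+2)(n+1) a_{n+2} + (-5n + 3) a_n = 0.
Thus a_{n+2} = (5n - 3) / ((n+1)(n+2)) * a_n.

Check with a_0 = 2, a_1 = -2 (apply the recurrence for n = 0, 1, 2, 3): a_0 = 2, a_1 = -2, a_2 = -3, a_3 = -2/3, a_4 = -7/4, a_5 = -2/5.

a_(n+2) = (5n - 3) / ((n+1)(n+2)) * a_n; check: a_0 = 2, a_1 = -2, a_2 = -3, a_3 = -2/3, a_4 = -7/4, a_5 = -2/5


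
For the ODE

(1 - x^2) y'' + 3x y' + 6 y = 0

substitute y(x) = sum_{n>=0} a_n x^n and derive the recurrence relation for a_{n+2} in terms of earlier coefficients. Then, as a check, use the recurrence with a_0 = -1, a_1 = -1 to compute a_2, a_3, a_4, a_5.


Substitute y = sum_n a_n x^n.
(1 - 1 x^2) y'' contributes (n+2)(n+1) a_{n+2} - n(n-1) a_n at x^n.
3 x y'(x) contributes 3 n a_n at x^n.
6 y(x) contributes 6 a_n at x^n.
Matching x^n: (n+2)(n+1) a_{n+2} + (-n(n-1) + 3 n + 6) a_n = 0.
Thus a_{n+2} = (n(n-1) - 3 n - 6) / ((n+1)(n+2)) * a_n.

Check with a_0 = -1, a_1 = -1 (apply the recurrence for n = 0, 1, 2, 3): a_0 = -1, a_1 = -1, a_2 = 3, a_3 = 3/2, a_4 = -5/2, a_5 = -27/40.

a_(n+2) = (n(n-1) - 3 n - 6) / ((n+1)(n+2)) * a_n; check: a_0 = -1, a_1 = -1, a_2 = 3, a_3 = 3/2, a_4 = -5/2, a_5 = -27/40


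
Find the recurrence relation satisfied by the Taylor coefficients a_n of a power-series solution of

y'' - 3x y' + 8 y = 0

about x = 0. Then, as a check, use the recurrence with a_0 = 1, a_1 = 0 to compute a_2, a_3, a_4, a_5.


Substitute y = sum_n a_n x^n.
y''(x) has coefficient (n+2)(n+1) a_{n+2} at x^n;
-3 x y'(x) has coefficient -3 n a_n at x^n (shift);
8 y(x) has coefficient 8 a_n at x^n.
Matching x^n: (n+2)(n+1) a_{n+2} + (-3n + 8) a_n = 0.
Thus a_{n+2} = (3n - 8) / ((n+1)(n+2)) * a_n.

Check with a_0 = 1, a_1 = 0 (apply the recurrence for n = 0, 1, 2, 3): a_0 = 1, a_1 = 0, a_2 = -4, a_3 = 0, a_4 = 2/3, a_5 = 0.

a_(n+2) = (3n - 8) / ((n+1)(n+2)) * a_n; check: a_0 = 1, a_1 = 0, a_2 = -4, a_3 = 0, a_4 = 2/3, a_5 = 0


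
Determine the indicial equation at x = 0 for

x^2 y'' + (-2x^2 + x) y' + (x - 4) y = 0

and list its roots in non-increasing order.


Divide by x^2 to reach normal form y'' + P_1(x) y' + P_2(x) y = 0 with P_1(x) = -2 + 1/x and P_2(x) = 1/x - 4/x^2.
x = 0 is a singular point because the y'-coefficient -2 + 1/x has a pole at x = 0 and the y-coefficient 1/x - 4/x^2 has a pole at x = 0.
It is a regular singular point because x P_1(x) = p(x) = 1 - 2x and x^2 P_2(x) = q(x) = x - 4 are polynomials, hence analytic at x = 0.
p(0) = 1,  q(0) = -4.
Indicial equation: r(r-1) + p(0) r + q(0) = 0, i.e. r^2 + (p(0) - 1) r + q(0) = 0, i.e. r^2 - 4 = 0.
Discriminant: (0)^2 - 4(-4) = 16, so r = (0 ± 4)/2.
Solving: r_1 = 2, r_2 = -2.

indicial: r^2 - 4 = 0; roots r_1 = 2, r_2 = -2


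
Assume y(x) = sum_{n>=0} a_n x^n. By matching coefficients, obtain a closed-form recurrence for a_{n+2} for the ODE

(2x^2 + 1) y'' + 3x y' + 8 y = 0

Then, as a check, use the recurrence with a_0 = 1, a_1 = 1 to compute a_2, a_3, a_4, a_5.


Substitute y = sum_n a_n x^n.
(1 + 2 x^2) y'' contributes (n+2)(n+1) a_{n+2} + 2 n(n-1) a_n at x^n.
3 x y'(x) contributes 3 n a_n at x^n.
8 y(x) contributes 8 a_n at x^n.
Matching x^n: (n+2)(n+1) a_{n+2} + (2 n(n-1) + 3 n + 8) a_n = 0.
Thus a_{n+2} = (-2 n(n-1) - 3 n - 8) / ((n+1)(n+2)) * a_n.

Check with a_0 = 1, a_1 = 1 (apply the recurrence for n = 0, 1, 2, 3): a_0 = 1, a_1 = 1, a_2 = -4, a_3 = -11/6, a_4 = 6, a_5 = 319/120.

a_(n+2) = (-2 n(n-1) - 3 n - 8) / ((n+1)(n+2)) * a_n; check: a_0 = 1, a_1 = 1, a_2 = -4, a_3 = -11/6, a_4 = 6, a_5 = 319/120


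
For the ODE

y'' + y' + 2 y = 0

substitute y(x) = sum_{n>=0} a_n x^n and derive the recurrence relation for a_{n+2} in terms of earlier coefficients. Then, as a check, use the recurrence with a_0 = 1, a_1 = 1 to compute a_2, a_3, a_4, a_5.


Substitute y = sum_n a_n x^n.
y''(x) has coefficient (n+2)(n+1) a_{n+2} at x^n;
y'(x) has coefficient (n+1) a_{n+1} at x^n;
2 y(x) has coefficient 2 a_n at x^n.
Matching x^n: (n+2)(n+1) a_{n+2} + (n+1) a_{n+1} + 2 a_n = 0.
Thus a_{n+2} = [-(n+1) a_{n+1} - 2 a_n] / ((n+1)(n+2)).

Check with a_0 = 1, a_1 = 1 (apply the recurrence for n = 0, 1, 2, 3): a_0 = 1, a_1 = 1, a_2 = -3/2, a_3 = 1/6, a_4 = 5/24, a_5 = -7/120.

a_(n+2) = [-(n+1) a_(n+1) - 2 a_n] / ((n+1)(n+2)); check: a_0 = 1, a_1 = 1, a_2 = -3/2, a_3 = 1/6, a_4 = 5/24, a_5 = -7/120


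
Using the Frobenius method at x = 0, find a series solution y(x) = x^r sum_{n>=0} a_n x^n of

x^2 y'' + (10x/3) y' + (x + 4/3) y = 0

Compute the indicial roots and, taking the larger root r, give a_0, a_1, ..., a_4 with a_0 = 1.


Write in Frobenius form y'' + (p(x)/x) y' + (q(x)/x^2) y = 0:
  p(x) = 10/3,  q(x) = x + 4/3.
Indicial equation: r(r-1) + (10/3) r + (4/3) = 0 -> roots r_1 = -1, r_2 = -4/3.
Take r = r_1 = -1. Let y(x) = x^r sum_{n>=0} a_n x^n with a_0 = 1.
Substitute y = x^r sum a_n x^n and match x^{r+n}. The recurrence is
  D(n) a_n + 1 a_{n-1} = 0,  where D(n) = (r+n)(r+n-1) + (10/3)(r+n) + (4/3).
  a_n = -1 / D(n) * a_{n-1}.
Since the indicial polynomial factors as (r - r_1)(r - r_2), D(n) = (r_1 + n - r_1)(r_1 + n - r_2) = n(n + 1/3).
Evaluating step by step (a_0 = 1):
  n = 1: D(1) = 1(1 + 1/3) = 4/3; numerator = -1(1) = -1; a_1 = (-1)/(4/3) = -3/4
  n = 2: D(2) = 2(2 + 1/3) = 14/3; numerator = -1(-3/4) = 3/4; a_2 = (3/4)/(14/3) = 9/56
  n = 3: D(3) = 3(3 + 1/3) = 10; numerator = -1(9/56) = -9/56; a_3 = (-9/56)/(10) = -9/560
  n = 4: D(4) = 4(4 + 1/3) = 52/3; numerator = -1(-9/560) = 9/560; a_4 = (9/560)/(52/3) = 27/29120

r = -1; a_0 = 1; a_1 = -3/4; a_2 = 9/56; a_3 = -9/560; a_4 = 27/29120


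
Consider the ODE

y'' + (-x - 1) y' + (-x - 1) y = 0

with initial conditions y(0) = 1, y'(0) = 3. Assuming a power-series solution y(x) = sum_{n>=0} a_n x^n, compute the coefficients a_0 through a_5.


Ansatz: y(x) = sum_{n>=0} a_n x^n, so y'(x) = sum_{n>=1} n a_n x^(n-1) and y''(x) = sum_{n>=2} n(n-1) a_n x^(n-2).
Substitute into P(x) y'' + Q(x) y' + R(x) y = 0 with P(x) = 1, Q(x) = -x - 1, R(x) = -x - 1, and match powers of x.
Initial conditions: a_0 = 1, a_1 = 3.
Setting the coefficient of each power of x to zero and solving order by order (substituting the coefficients already found):
  x^0: 2 a_2 - a_1 - a_0 = 0  ->  2 a_2 = a_1 + a_0 = 4  ->  a_2 = 2
  x^1: 6 a_3 - 2 a_2 - 2 a_1 - a_0 = 0  ->  6 a_3 = 2 a_2 + 2 a_1 + a_0 = 11  ->  a_3 = 11/6
  x^2: 12 a_4 - 3 a_3 - 3 a_2 - a_1 = 0  ->  12 a_4 = 3 a_3 + 3 a_2 + a_1 = 29/2  ->  a_4 = 29/24
  x^3: 20 a_5 - 4 a_4 - 4 a_3 - a_2 = 0  ->  20 a_5 = 4 a_4 + 4 a_3 + a_2 = 85/6  ->  a_5 = 17/24
Truncated series: y(x) = 1 + 3 x + 2 x^2 + (11/6) x^3 + (29/24) x^4 + (17/24) x^5 + O(x^6).

a_0 = 1; a_1 = 3; a_2 = 2; a_3 = 11/6; a_4 = 29/24; a_5 = 17/24


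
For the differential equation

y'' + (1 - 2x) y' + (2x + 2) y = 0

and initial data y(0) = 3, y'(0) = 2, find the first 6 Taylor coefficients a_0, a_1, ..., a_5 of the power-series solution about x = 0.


Ansatz: y(x) = sum_{n>=0} a_n x^n, so y'(x) = sum_{n>=1} n a_n x^(n-1) and y''(x) = sum_{n>=2} n(n-1) a_n x^(n-2).
Substitute into P(x) y'' + Q(x) y' + R(x) y = 0 with P(x) = 1, Q(x) = 1 - 2x, R(x) = 2x + 2, and match powers of x.
Initial conditions: a_0 = 3, a_1 = 2.
Setting the coefficient of each power of x to zero and solving order by order (substituting the coefficients already found):
  x^0: 2 a_2 + a_1 + 2 a_0 = 0  ->  2 a_2 = -a_1 - 2 a_0 = -8  ->  a_2 = -4
  x^1: 6 a_3 + 2 a_2 + 2 a_0 = 0  ->  6 a_3 = -2 a_2 - 2 a_0 = 2  ->  a_3 = 1/3
  x^2: 12 a_4 + 3 a_3 - 2 a_2 + 2 a_1 = 0  ->  12 a_4 = -3 a_3 + 2 a_2 - 2 a_1 = -13  ->  a_4 = -13/12
  x^3: 20 a_5 + 4 a_4 - 4 a_3 + 2 a_2 = 0  ->  20 a_5 = -4 a_4 + 4 a_3 - 2 a_2 = 41/3  ->  a_5 = 41/60
Truncated series: y(x) = 3 + 2 x - 4 x^2 + (1/3) x^3 - (13/12) x^4 + (41/60) x^5 + O(x^6).

a_0 = 3; a_1 = 2; a_2 = -4; a_3 = 1/3; a_4 = -13/12; a_5 = 41/60


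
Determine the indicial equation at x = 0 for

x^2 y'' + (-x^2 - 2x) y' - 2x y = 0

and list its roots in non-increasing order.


Divide by x^2 to reach normal form y'' + P_1(x) y' + P_2(x) y = 0 with P_1(x) = -1 - 2/x and P_2(x) = -2/x.
x = 0 is a singular point because the y'-coefficient -1 - 2/x has a pole at x = 0 and the y-coefficient -2/x has a pole at x = 0.
It is a regular singular point because x P_1(x) = p(x) = -x - 2 and x^2 P_2(x) = q(x) = -2x are polynomials, hence analytic at x = 0.
p(0) = -2,  q(0) = 0.
Indicial equation: r(r-1) + p(0) r + q(0) = 0, i.e. r^2 + (p(0) - 1) r + q(0) = 0, i.e. r^2 - 3 r = 0.
Discriminant: (-3)^2 - 4(0) = 9, so r = (3 ± 3)/2.
Solving: r_1 = 3, r_2 = 0.

indicial: r^2 - 3 r = 0; roots r_1 = 3, r_2 = 0


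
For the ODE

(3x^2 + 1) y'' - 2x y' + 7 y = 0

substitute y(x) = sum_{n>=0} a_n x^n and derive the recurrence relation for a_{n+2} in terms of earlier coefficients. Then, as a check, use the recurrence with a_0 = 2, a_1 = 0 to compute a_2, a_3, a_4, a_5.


Substitute y = sum_n a_n x^n.
(1 + 3 x^2) y'' contributes (n+2)(n+1) a_{n+2} + 3 n(n-1) a_n at x^n.
-2 x y'(x) contributes -2 n a_n at x^n.
7 y(x) contributes 7 a_n at x^n.
Matching x^n: (n+2)(n+1) a_{n+2} + (3 n(n-1) - 2 n + 7) a_n = 0.
Thus a_{n+2} = (-3 n(n-1) + 2 n - 7) / ((n+1)(n+2)) * a_n.

Check with a_0 = 2, a_1 = 0 (apply the recurrence for n = 0, 1, 2, 3): a_0 = 2, a_1 = 0, a_2 = -7, a_3 = 0, a_4 = 21/4, a_5 = 0.

a_(n+2) = (-3 n(n-1) + 2 n - 7) / ((n+1)(n+2)) * a_n; check: a_0 = 2, a_1 = 0, a_2 = -7, a_3 = 0, a_4 = 21/4, a_5 = 0


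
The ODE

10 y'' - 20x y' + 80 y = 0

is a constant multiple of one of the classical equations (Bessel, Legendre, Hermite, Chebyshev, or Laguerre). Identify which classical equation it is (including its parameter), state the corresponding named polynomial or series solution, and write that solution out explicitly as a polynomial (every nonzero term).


All three coefficients share the factor 10; dividing through by 10 gives  y'' - 2x y' + 8 y = 0.
This matches the Hermite equation y'' - 2x y' + 2n y = 0 with 2n = 8, so n = 4; the polynomial solution is H_4(x).
With y = sum_k a_k x^k, matching x^k gives (k+2)(k+1) a_{k+2} = 2(k - n) a_k = 2(k - 4) a_k. The right side vanishes at k = 4, so the series with the parity of 4 terminates at degree 4.
Standard normalization: leading coefficient of H_n is 2^n, so a_4 = 2^4 = 16. Work downward with a_k = (k+1)(k+2) a_{k+2} / (2(k - n)):
  a_2 = (3)(4)(16) / (2(2 - 4)) = 192/(-4) = -48
  a_0 = (1)(2)(-48) / (2(0 - 4)) = -96/(-8) = 12
Hence H_4(x) = 16 x^4 - 48 x^2 + 12.

H_4(x); series = 16 x^4 - 48 x^2 + 12


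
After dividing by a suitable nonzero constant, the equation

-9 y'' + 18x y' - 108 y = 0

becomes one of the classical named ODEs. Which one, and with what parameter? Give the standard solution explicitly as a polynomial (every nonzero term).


All three coefficients share the factor -9; dividing through by -9 gives  y'' - 2x y' + 12 y = 0.
This matches the Hermite equation y'' - 2x y' + 2n y = 0 with 2n = 12, so n = 6; the polynomial solution is H_6(x).
With y = sum_k a_k x^k, matching x^k gives (k+2)(k+1) a_{k+2} = 2(k - n) a_k = 2(k - 6) a_k. The right side vanishes at k = 6, so the series with the parity of 6 terminates at degree 6.
Standard normalization: leading coefficient of H_n is 2^n, so a_6 = 2^6 = 64. Work downward with a_k = (k+1)(k+2) a_{k+2} / (2(k - n)):
  a_4 = (5)(6)(64) / (2(4 - 6)) = 1920/(-4) = -480
  a_2 = (3)(4)(-480) / (2(2 - 6)) = -5760/(-8) = 720
  a_0 = (1)(2)(720) / (2(0 - 6)) = 1440/(-12) = -120
Hence H_6(x) = 64 x^6 - 480 x^4 + 720 x^2 - 120.

H_6(x); series = 64 x^6 - 480 x^4 + 720 x^2 - 120


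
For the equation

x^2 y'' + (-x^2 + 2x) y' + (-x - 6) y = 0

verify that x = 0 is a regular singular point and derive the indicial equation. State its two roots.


Divide by x^2 to reach normal form y'' + P_1(x) y' + P_2(x) y = 0 with P_1(x) = -1 + 2/x and P_2(x) = -1/x - 6/x^2.
x = 0 is a singular point because the y'-coefficient -1 + 2/x has a pole at x = 0 and the y-coefficient -1/x - 6/x^2 has a pole at x = 0.
It is a regular singular point because x P_1(x) = p(x) = 2 - x and x^2 P_2(x) = q(x) = -x - 6 are polynomials, hence analytic at x = 0.
p(0) = 2,  q(0) = -6.
Indicial equation: r(r-1) + p(0) r + q(0) = 0, i.e. r^2 + (p(0) - 1) r + q(0) = 0, i.e. r^2 + 1 r - 6 = 0.
Discriminant: (1)^2 - 4(-6) = 25, so r = (-1 ± 5)/2.
Solving: r_1 = 2, r_2 = -3.

indicial: r^2 + 1 r - 6 = 0; roots r_1 = 2, r_2 = -3


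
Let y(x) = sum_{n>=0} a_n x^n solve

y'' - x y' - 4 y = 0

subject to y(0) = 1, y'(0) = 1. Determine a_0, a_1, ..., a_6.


Ansatz: y(x) = sum_{n>=0} a_n x^n, so y'(x) = sum_{n>=1} n a_n x^(n-1) and y''(x) = sum_{n>=2} n(n-1) a_n x^(n-2).
Substitute into P(x) y'' + Q(x) y' + R(x) y = 0 with P(x) = 1, Q(x) = -x, R(x) = -4, and match powers of x.
Initial conditions: a_0 = 1, a_1 = 1.
Setting the coefficient of each power of x to zero and solving order by order (substituting the coefficients already found):
  x^0: 2 a_2 - 4 a_0 = 0  ->  2 a_2 = 4 a_0 = 4  ->  a_2 = 2
  x^1: 6 a_3 - 5 a_1 = 0  ->  6 a_3 = 5 a_1 = 5  ->  a_3 = 5/6
  x^2: 12 a_4 - 6 a_2 = 0  ->  12 a_4 = 6 a_2 = 12  ->  a_4 = 1
  x^3: 20 a_5 - 7 a_3 = 0  ->  20 a_5 = 7 a_3 = 35/6  ->  a_5 = 7/24
  x^4: 30 a_6 - 8 a_4 = 0  ->  30 a_6 = 8 a_4 = 8  ->  a_6 = 4/15
Truncated series: y(x) = 1 + x + 2 x^2 + (5/6) x^3 + x^4 + (7/24) x^5 + (4/15) x^6 + O(x^7).

a_0 = 1; a_1 = 1; a_2 = 2; a_3 = 5/6; a_4 = 1; a_5 = 7/24; a_6 = 4/15


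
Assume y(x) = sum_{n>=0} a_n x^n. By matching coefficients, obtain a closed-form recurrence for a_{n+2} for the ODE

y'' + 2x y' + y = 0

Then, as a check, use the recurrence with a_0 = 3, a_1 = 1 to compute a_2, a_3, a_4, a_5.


Substitute y = sum_n a_n x^n.
y''(x) has coefficient (n+2)(n+1) a_{n+2} at x^n;
2 x y'(x) has coefficient 2 n a_n at x^n (shift);
y(x) has coefficient 1 a_n at x^n.
Matching x^n: (n+2)(n+1) a_{n+2} + (2n + 1) a_n = 0.
Thus a_{n+2} = (-2n - 1) / ((n+1)(n+2)) * a_n.

Check with a_0 = 3, a_1 = 1 (apply the recurrence for n = 0, 1, 2, 3): a_0 = 3, a_1 = 1, a_2 = -3/2, a_3 = -1/2, a_4 = 5/8, a_5 = 7/40.

a_(n+2) = (-2n - 1) / ((n+1)(n+2)) * a_n; check: a_0 = 3, a_1 = 1, a_2 = -3/2, a_3 = -1/2, a_4 = 5/8, a_5 = 7/40


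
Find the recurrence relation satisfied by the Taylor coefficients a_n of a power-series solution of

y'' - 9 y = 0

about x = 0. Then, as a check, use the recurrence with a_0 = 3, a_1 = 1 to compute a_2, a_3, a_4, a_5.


Substitute y = sum_n a_n x^n into y'' + (const) y = 0.
y''(x) = sum_{n>=0} (n+2)(n+1) a_{n+2} x^n.
The ODE becomes sum_n [(n+2)(n+1) a_{n+2} - 9 a_n] x^n = 0.
Setting each coefficient to zero gives the recurrence:
  (n+2)(n+1) a_{n+2} - 9 a_n = 0,
  a_{n+2} = 9 / ((n+1)(n+2)) a_n.

Check with a_0 = 3, a_1 = 1 (apply the recurrence for n = 0, 1, 2, 3): a_0 = 3, a_1 = 1, a_2 = 27/2, a_3 = 3/2, a_4 = 81/8, a_5 = 27/40.

a_{n+2} = 9/((n+1)(n+2)) * a_n; check: a_0 = 3, a_1 = 1, a_2 = 27/2, a_3 = 3/2, a_4 = 81/8, a_5 = 27/40


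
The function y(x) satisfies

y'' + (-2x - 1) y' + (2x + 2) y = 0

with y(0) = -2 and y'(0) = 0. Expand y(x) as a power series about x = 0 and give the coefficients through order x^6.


Ansatz: y(x) = sum_{n>=0} a_n x^n, so y'(x) = sum_{n>=1} n a_n x^(n-1) and y''(x) = sum_{n>=2} n(n-1) a_n x^(n-2).
Substitute into P(x) y'' + Q(x) y' + R(x) y = 0 with P(x) = 1, Q(x) = -2x - 1, R(x) = 2x + 2, and match powers of x.
Initial conditions: a_0 = -2, a_1 = 0.
Setting the coefficient of each power of x to zero and solving order by order (substituting the coefficients already found):
  x^0: 2 a_2 - a_1 + 2 a_0 = 0  ->  2 a_2 = a_1 - 2 a_0 = 4  ->  a_2 = 2
  x^1: 6 a_3 - 2 a_2 + 2 a_0 = 0  ->  6 a_3 = 2 a_2 - 2 a_0 = 8  ->  a_3 = 4/3
  x^2: 12 a_4 - 3 a_3 - 2 a_2 + 2 a_1 = 0  ->  12 a_4 = 3 a_3 + 2 a_2 - 2 a_1 = 8  ->  a_4 = 2/3
  x^3: 20 a_5 - 4 a_4 - 4 a_3 + 2 a_2 = 0  ->  20 a_5 = 4 a_4 + 4 a_3 - 2 a_2 = 4  ->  a_5 = 1/5
  x^4: 30 a_6 - 5 a_5 - 6 a_4 + 2 a_3 = 0  ->  30 a_6 = 5 a_5 + 6 a_4 - 2 a_3 = 7/3  ->  a_6 = 7/90
Truncated series: y(x) = -2 + 2 x^2 + (4/3) x^3 + (2/3) x^4 + (1/5) x^5 + (7/90) x^6 + O(x^7).

a_0 = -2; a_1 = 0; a_2 = 2; a_3 = 4/3; a_4 = 2/3; a_5 = 1/5; a_6 = 7/90


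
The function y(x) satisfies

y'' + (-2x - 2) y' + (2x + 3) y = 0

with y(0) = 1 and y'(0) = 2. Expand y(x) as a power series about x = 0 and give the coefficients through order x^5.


Ansatz: y(x) = sum_{n>=0} a_n x^n, so y'(x) = sum_{n>=1} n a_n x^(n-1) and y''(x) = sum_{n>=2} n(n-1) a_n x^(n-2).
Substitute into P(x) y'' + Q(x) y' + R(x) y = 0 with P(x) = 1, Q(x) = -2x - 2, R(x) = 2x + 3, and match powers of x.
Initial conditions: a_0 = 1, a_1 = 2.
Setting the coefficient of each power of x to zero and solving order by order (substituting the coefficients already found):
  x^0: 2 a_2 - 2 a_1 + 3 a_0 = 0  ->  2 a_2 = 2 a_1 - 3 a_0 = 1  ->  a_2 = 1/2
  x^1: 6 a_3 - 4 a_2 + a_1 + 2 a_0 = 0  ->  6 a_3 = 4 a_2 - a_1 - 2 a_0 = -2  ->  a_3 = -1/3
  x^2: 12 a_4 - 6 a_3 - a_2 + 2 a_1 = 0  ->  12 a_4 = 6 a_3 + a_2 - 2 a_1 = -11/2  ->  a_4 = -11/24
  x^3: 20 a_5 - 8 a_4 - 3 a_3 + 2 a_2 = 0  ->  20 a_5 = 8 a_4 + 3 a_3 - 2 a_2 = -17/3  ->  a_5 = -17/60
Truncated series: y(x) = 1 + 2 x + (1/2) x^2 - (1/3) x^3 - (11/24) x^4 - (17/60) x^5 + O(x^6).

a_0 = 1; a_1 = 2; a_2 = 1/2; a_3 = -1/3; a_4 = -11/24; a_5 = -17/60


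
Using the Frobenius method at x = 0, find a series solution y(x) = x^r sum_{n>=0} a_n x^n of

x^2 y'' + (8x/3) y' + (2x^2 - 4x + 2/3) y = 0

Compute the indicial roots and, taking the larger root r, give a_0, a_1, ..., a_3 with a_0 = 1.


Write in Frobenius form y'' + (p(x)/x) y' + (q(x)/x^2) y = 0:
  p(x) = 8/3,  q(x) = 2x^2 - 4x + 2/3.
Indicial equation: r(r-1) + (8/3) r + (2/3) = 0 -> roots r_1 = -2/3, r_2 = -1.
Take r = r_1 = -2/3. Let y(x) = x^r sum_{n>=0} a_n x^n with a_0 = 1.
Substitute y = x^r sum a_n x^n and match x^{r+n}. The recurrence is
  D(n) a_n - 4 a_{n-1} + 2 a_{n-2} = 0,  where D(n) = (r+n)(r+n-1) + (8/3)(r+n) + (2/3).
  a_n = [4 a_{n-1} - 2 a_{n-2}] / D(n).
Since the indicial polynomial factors as (r - r_1)(r - r_2), D(n) = (r_1 + n - r_1)(r_1 + n - r_2) = n(n + 1/3).
Evaluating step by step (a_0 = 1):
  n = 1: D(1) = 1(1 + 1/3) = 4/3; numerator = 4(1) = 4; a_1 = (4)/(4/3) = 3
  n = 2: D(2) = 2(2 + 1/3) = 14/3; numerator = 4(3) - 2(1) = 10; a_2 = (10)/(14/3) = 15/7
  n = 3: D(3) = 3(3 + 1/3) = 10; numerator = 4(15/7) - 2(3) = 18/7; a_3 = (18/7)/(10) = 9/35

r = -2/3; a_0 = 1; a_1 = 3; a_2 = 15/7; a_3 = 9/35


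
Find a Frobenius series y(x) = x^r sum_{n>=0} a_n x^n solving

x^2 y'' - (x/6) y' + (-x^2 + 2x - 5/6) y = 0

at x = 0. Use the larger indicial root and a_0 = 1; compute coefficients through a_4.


Write in Frobenius form y'' + (p(x)/x) y' + (q(x)/x^2) y = 0:
  p(x) = -1/6,  q(x) = -x^2 + 2x - 5/6.
Indicial equation: r(r-1) + (-1/6) r + (-5/6) = 0 -> roots r_1 = 5/3, r_2 = -1/2.
Take r = r_1 = 5/3. Let y(x) = x^r sum_{n>=0} a_n x^n with a_0 = 1.
Substitute y = x^r sum a_n x^n and match x^{r+n}. The recurrence is
  D(n) a_n + 2 a_{n-1} - 1 a_{n-2} = 0,  where D(n) = (r+n)(r+n-1) + (-1/6)(r+n) + (-5/6).
  a_n = [-2 a_{n-1} + 1 a_{n-2}] / D(n).
Since the indicial polynomial factors as (r - r_1)(r - r_2), D(n) = (r_1 + n - r_1)(r_1 + n - r_2) = n(n + 13/6).
Evaluating step by step (a_0 = 1):
  n = 1: D(1) = 1(1 + 13/6) = 19/6; numerator = -2(1) = -2; a_1 = (-2)/(19/6) = -12/19
  n = 2: D(2) = 2(2 + 13/6) = 25/3; numerator = -2(-12/19) + 1(1) = 43/19; a_2 = (43/19)/(25/3) = 129/475
  n = 3: D(3) = 3(3 + 13/6) = 31/2; numerator = -2(129/475) + 1(-12/19) = -558/475; a_3 = (-558/475)/(31/2) = -36/475
  n = 4: D(4) = 4(4 + 13/6) = 74/3; numerator = -2(-36/475) + 1(129/475) = 201/475; a_4 = (201/475)/(74/3) = 603/35150

r = 5/3; a_0 = 1; a_1 = -12/19; a_2 = 129/475; a_3 = -36/475; a_4 = 603/35150


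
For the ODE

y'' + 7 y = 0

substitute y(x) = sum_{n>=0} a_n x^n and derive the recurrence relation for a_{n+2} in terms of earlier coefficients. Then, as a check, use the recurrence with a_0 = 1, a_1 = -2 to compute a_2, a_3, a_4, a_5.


Substitute y = sum_n a_n x^n into y'' + (const) y = 0.
y''(x) = sum_{n>=0} (n+2)(n+1) a_{n+2} x^n.
The ODE becomes sum_n [(n+2)(n+1) a_{n+2} + 7 a_n] x^n = 0.
Setting each coefficient to zero gives the recurrence:
  (n+2)(n+1) a_{n+2} + 7 a_n = 0,
  a_{n+2} = -7 / ((n+1)(n+2)) a_n.

Check with a_0 = 1, a_1 = -2 (apply the recurrence for n = 0, 1, 2, 3): a_0 = 1, a_1 = -2, a_2 = -7/2, a_3 = 7/3, a_4 = 49/24, a_5 = -49/60.

a_{n+2} = -7/((n+1)(n+2)) * a_n; check: a_0 = 1, a_1 = -2, a_2 = -7/2, a_3 = 7/3, a_4 = 49/24, a_5 = -49/60


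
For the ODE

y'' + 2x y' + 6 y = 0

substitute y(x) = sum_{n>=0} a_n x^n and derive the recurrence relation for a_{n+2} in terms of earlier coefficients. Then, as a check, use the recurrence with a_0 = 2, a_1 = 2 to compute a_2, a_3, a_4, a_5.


Substitute y = sum_n a_n x^n.
y''(x) has coefficient (n+2)(n+1) a_{n+2} at x^n;
2 x y'(x) has coefficient 2 n a_n at x^n (shift);
6 y(x) has coefficient 6 a_n at x^n.
Matching x^n: (n+2)(n+1) a_{n+2} + (2n + 6) a_n = 0.
Thus a_{n+2} = (-2n - 6) / ((n+1)(n+2)) * a_n.

Check with a_0 = 2, a_1 = 2 (apply the recurrence for n = 0, 1, 2, 3): a_0 = 2, a_1 = 2, a_2 = -6, a_3 = -8/3, a_4 = 5, a_5 = 8/5.

a_(n+2) = (-2n - 6) / ((n+1)(n+2)) * a_n; check: a_0 = 2, a_1 = 2, a_2 = -6, a_3 = -8/3, a_4 = 5, a_5 = 8/5


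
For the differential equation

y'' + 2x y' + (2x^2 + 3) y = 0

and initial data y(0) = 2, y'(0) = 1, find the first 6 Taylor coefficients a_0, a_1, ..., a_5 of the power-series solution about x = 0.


Ansatz: y(x) = sum_{n>=0} a_n x^n, so y'(x) = sum_{n>=1} n a_n x^(n-1) and y''(x) = sum_{n>=2} n(n-1) a_n x^(n-2).
Substitute into P(x) y'' + Q(x) y' + R(x) y = 0 with P(x) = 1, Q(x) = 2x, R(x) = 2x^2 + 3, and match powers of x.
Initial conditions: a_0 = 2, a_1 = 1.
Setting the coefficient of each power of x to zero and solving order by order (substituting the coefficients already found):
  x^0: 2 a_2 + 3 a_0 = 0  ->  2 a_2 = -3 a_0 = -6  ->  a_2 = -3
  x^1: 6 a_3 + 5 a_1 = 0  ->  6 a_3 = -5 a_1 = -5  ->  a_3 = -5/6
  x^2: 12 a_4 + 7 a_2 + 2 a_0 = 0  ->  12 a_4 = -7 a_2 - 2 a_0 = 17  ->  a_4 = 17/12
  x^3: 20 a_5 + 9 a_3 + 2 a_1 = 0  ->  20 a_5 = -9 a_3 - 2 a_1 = 11/2  ->  a_5 = 11/40
Truncated series: y(x) = 2 + x - 3 x^2 - (5/6) x^3 + (17/12) x^4 + (11/40) x^5 + O(x^6).

a_0 = 2; a_1 = 1; a_2 = -3; a_3 = -5/6; a_4 = 17/12; a_5 = 11/40


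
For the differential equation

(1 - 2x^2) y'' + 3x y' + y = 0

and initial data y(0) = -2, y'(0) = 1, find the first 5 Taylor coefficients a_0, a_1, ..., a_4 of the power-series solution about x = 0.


Ansatz: y(x) = sum_{n>=0} a_n x^n, so y'(x) = sum_{n>=1} n a_n x^(n-1) and y''(x) = sum_{n>=2} n(n-1) a_n x^(n-2).
Substitute into P(x) y'' + Q(x) y' + R(x) y = 0 with P(x) = 1 - 2x^2, Q(x) = 3x, R(x) = 1, and match powers of x.
Initial conditions: a_0 = -2, a_1 = 1.
Setting the coefficient of each power of x to zero and solving order by order (substituting the coefficients already found):
  x^0: 2 a_2 + a_0 = 0  ->  2 a_2 = -a_0 = 2  ->  a_2 = 1
  x^1: 6 a_3 + 4 a_1 = 0  ->  6 a_3 = -4 a_1 = -4  ->  a_3 = -2/3
  x^2: 12 a_4 + 3 a_2 = 0  ->  12 a_4 = -3 a_2 = -3  ->  a_4 = -1/4
Truncated series: y(x) = -2 + x + x^2 - (2/3) x^3 - (1/4) x^4 + O(x^5).

a_0 = -2; a_1 = 1; a_2 = 1; a_3 = -2/3; a_4 = -1/4


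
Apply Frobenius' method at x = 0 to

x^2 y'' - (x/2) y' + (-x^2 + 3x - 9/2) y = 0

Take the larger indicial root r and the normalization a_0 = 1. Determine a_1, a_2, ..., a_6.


Write in Frobenius form y'' + (p(x)/x) y' + (q(x)/x^2) y = 0:
  p(x) = -1/2,  q(x) = -x^2 + 3x - 9/2.
Indicial equation: r(r-1) + (-1/2) r + (-9/2) = 0 -> roots r_1 = 3, r_2 = -3/2.
Take r = r_1 = 3. Let y(x) = x^r sum_{n>=0} a_n x^n with a_0 = 1.
Substitute y = x^r sum a_n x^n and match x^{r+n}. The recurrence is
  D(n) a_n + 3 a_{n-1} - 1 a_{n-2} = 0,  where D(n) = (r+n)(r+n-1) + (-1/2)(r+n) + (-9/2).
  a_n = [-3 a_{n-1} + 1 a_{n-2}] / D(n).
Since the indicial polynomial factors as (r - r_1)(r - r_2), D(n) = (r_1 + n - r_1)(r_1 + n - r_2) = n(n + 9/2).
Evaluating step by step (a_0 = 1):
  n = 1: D(1) = 1(1 + 9/2) = 11/2; numerator = -3(1) = -3; a_1 = (-3)/(11/2) = -6/11
  n = 2: D(2) = 2(2 + 9/2) = 13; numerator = -3(-6/11) + 1(1) = 29/11; a_2 = (29/11)/(13) = 29/143
  n = 3: D(3) = 3(3 + 9/2) = 45/2; numerator = -3(29/143) + 1(-6/11) = -15/13; a_3 = (-15/13)/(45/2) = -2/39
  n = 4: D(4) = 4(4 + 9/2) = 34; numerator = -3(-2/39) + 1(29/143) = 51/143; a_4 = (51/143)/(34) = 3/286
  n = 5: D(5) = 5(5 + 9/2) = 95/2; numerator = -3(3/286) + 1(-2/39) = -71/858; a_5 = (-71/858)/(95/2) = -71/40755
  n = 6: D(6) = 6(6 + 9/2) = 63; numerator = -3(-71/40755) + 1(3/286) = 427/27170; a_6 = (427/27170)/(63) = 61/244530

r = 3; a_0 = 1; a_1 = -6/11; a_2 = 29/143; a_3 = -2/39; a_4 = 3/286; a_5 = -71/40755; a_6 = 61/244530


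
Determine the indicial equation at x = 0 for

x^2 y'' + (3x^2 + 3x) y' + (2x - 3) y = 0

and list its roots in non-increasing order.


Divide by x^2 to reach normal form y'' + P_1(x) y' + P_2(x) y = 0 with P_1(x) = 3 + 3/x and P_2(x) = 2/x - 3/x^2.
x = 0 is a singular point because the y'-coefficient 3 + 3/x has a pole at x = 0 and the y-coefficient 2/x - 3/x^2 has a pole at x = 0.
It is a regular singular point because x P_1(x) = p(x) = 3x + 3 and x^2 P_2(x) = q(x) = 2x - 3 are polynomials, hence analytic at x = 0.
p(0) = 3,  q(0) = -3.
Indicial equation: r(r-1) + p(0) r + q(0) = 0, i.e. r^2 + (p(0) - 1) r + q(0) = 0, i.e. r^2 + 2 r - 3 = 0.
Discriminant: (2)^2 - 4(-3) = 16, so r = (-2 ± 4)/2.
Solving: r_1 = 1, r_2 = -3.

indicial: r^2 + 2 r - 3 = 0; roots r_1 = 1, r_2 = -3
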